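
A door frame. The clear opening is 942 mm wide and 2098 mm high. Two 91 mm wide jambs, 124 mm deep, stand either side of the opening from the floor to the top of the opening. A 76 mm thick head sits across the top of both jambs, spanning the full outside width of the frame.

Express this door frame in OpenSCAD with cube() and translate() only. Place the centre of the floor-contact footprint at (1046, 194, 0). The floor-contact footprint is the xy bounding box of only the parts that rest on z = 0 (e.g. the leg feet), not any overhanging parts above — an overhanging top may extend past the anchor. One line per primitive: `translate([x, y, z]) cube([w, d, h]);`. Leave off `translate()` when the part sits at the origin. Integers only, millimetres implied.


translate([484, 132, 0]) cube([91, 124, 2098]);
translate([1517, 132, 0]) cube([91, 124, 2098]);
translate([484, 132, 2098]) cube([1124, 124, 76]);


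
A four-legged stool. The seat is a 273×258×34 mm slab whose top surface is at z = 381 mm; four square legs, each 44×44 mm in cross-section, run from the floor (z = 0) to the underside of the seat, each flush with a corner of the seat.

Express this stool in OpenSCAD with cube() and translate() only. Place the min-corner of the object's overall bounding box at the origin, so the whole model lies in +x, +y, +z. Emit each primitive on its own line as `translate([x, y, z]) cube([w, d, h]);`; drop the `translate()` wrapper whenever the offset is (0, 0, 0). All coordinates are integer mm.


translate([0, 0, 347]) cube([273, 258, 34]);
cube([44, 44, 347]);
translate([229, 0, 0]) cube([44, 44, 347]);
translate([0, 214, 0]) cube([44, 44, 347]);
translate([229, 214, 0]) cube([44, 44, 347]);


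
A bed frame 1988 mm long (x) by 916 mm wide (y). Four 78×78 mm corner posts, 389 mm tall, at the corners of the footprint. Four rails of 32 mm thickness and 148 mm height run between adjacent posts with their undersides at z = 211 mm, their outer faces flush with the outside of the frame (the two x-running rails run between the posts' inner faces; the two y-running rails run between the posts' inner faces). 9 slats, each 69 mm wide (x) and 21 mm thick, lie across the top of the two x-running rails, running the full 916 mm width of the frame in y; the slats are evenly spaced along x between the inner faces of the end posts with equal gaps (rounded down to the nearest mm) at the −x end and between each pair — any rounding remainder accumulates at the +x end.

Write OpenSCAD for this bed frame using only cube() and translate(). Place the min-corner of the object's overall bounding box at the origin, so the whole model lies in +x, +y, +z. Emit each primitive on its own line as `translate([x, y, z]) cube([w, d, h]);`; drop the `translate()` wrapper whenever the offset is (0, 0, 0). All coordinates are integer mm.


// slat z = rail_z + rail_h = 211 + 148 = 359
// slat gap = ⌊(1832 − 9·69) / 10⌋ = 121
cube([78, 78, 389]);
translate([0, 838, 0]) cube([78, 78, 389]);
translate([1910, 0, 0]) cube([78, 78, 389]);
translate([1910, 838, 0]) cube([78, 78, 389]);
translate([78, 0, 211]) cube([1832, 32, 148]);
translate([78, 884, 211]) cube([1832, 32, 148]);
translate([0, 78, 211]) cube([32, 760, 148]);
translate([1956, 78, 211]) cube([32, 760, 148]);
translate([199, 0, 359]) cube([69, 916, 21]);
translate([389, 0, 359]) cube([69, 916, 21]);
translate([579, 0, 359]) cube([69, 916, 21]);
translate([769, 0, 359]) cube([69, 916, 21]);
translate([959, 0, 359]) cube([69, 916, 21]);
translate([1149, 0, 359]) cube([69, 916, 21]);
translate([1339, 0, 359]) cube([69, 916, 21]);
translate([1529, 0, 359]) cube([69, 916, 21]);
translate([1719, 0, 359]) cube([69, 916, 21]);


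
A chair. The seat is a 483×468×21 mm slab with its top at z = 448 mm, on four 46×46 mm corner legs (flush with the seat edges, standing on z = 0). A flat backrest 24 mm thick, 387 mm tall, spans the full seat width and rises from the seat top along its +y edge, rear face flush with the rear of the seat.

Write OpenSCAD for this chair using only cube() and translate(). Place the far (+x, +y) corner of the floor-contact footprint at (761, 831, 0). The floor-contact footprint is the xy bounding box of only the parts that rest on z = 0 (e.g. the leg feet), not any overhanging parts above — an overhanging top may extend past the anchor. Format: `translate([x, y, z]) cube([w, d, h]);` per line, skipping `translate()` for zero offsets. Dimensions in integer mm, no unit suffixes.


// leg_h = 448 - 21 = 427
translate([278, 363, 427]) cube([483, 468, 21]);
translate([278, 363, 0]) cube([46, 46, 427]);
translate([715, 363, 0]) cube([46, 46, 427]);
translate([278, 785, 0]) cube([46, 46, 427]);
translate([715, 785, 0]) cube([46, 46, 427]);
translate([278, 807, 448]) cube([483, 24, 387]);


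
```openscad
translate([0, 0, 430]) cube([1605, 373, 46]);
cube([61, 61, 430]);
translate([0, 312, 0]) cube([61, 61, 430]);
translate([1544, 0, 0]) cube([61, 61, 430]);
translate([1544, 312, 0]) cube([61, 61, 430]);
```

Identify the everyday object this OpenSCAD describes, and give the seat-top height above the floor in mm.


A bench. The seat-top height is 476 mm.

A long slab on four corner posts — a bench. The slab sits at z = 430 with thickness 46, so the top is 430 + 46 = 476 mm.


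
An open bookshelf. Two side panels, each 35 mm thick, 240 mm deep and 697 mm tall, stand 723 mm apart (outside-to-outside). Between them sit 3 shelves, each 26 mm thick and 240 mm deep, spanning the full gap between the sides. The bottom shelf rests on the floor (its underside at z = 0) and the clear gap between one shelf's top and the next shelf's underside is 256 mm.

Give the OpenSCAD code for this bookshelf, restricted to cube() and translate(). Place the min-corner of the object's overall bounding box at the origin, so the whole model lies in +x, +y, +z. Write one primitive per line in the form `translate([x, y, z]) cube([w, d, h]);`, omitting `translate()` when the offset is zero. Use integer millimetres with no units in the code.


cube([35, 240, 697]);
translate([688, 0, 0]) cube([35, 240, 697]);
translate([35, 0, 0]) cube([653, 240, 26]);
translate([35, 0, 282]) cube([653, 240, 26]);
translate([35, 0, 564]) cube([653, 240, 26]);


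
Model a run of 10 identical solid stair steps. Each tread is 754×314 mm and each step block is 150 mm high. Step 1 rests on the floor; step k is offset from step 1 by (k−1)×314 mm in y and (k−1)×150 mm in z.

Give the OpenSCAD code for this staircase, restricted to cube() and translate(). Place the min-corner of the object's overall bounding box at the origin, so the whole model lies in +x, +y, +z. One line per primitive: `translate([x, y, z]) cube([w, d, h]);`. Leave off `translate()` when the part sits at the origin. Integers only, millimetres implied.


cube([754, 314, 150]);
translate([0, 314, 150]) cube([754, 314, 150]);
translate([0, 628, 300]) cube([754, 314, 150]);
translate([0, 942, 450]) cube([754, 314, 150]);
translate([0, 1256, 600]) cube([754, 314, 150]);
translate([0, 1570, 750]) cube([754, 314, 150]);
translate([0, 1884, 900]) cube([754, 314, 150]);
translate([0, 2198, 1050]) cube([754, 314, 150]);
translate([0, 2512, 1200]) cube([754, 314, 150]);
translate([0, 2826, 1350]) cube([754, 314, 150]);


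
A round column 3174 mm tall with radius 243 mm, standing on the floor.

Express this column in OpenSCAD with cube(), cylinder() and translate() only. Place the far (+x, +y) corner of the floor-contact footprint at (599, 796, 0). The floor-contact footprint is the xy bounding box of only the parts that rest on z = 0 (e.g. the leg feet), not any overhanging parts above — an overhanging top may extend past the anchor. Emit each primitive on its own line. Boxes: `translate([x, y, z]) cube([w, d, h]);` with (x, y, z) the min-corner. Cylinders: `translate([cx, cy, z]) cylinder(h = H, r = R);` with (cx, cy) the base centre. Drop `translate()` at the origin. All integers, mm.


translate([356, 553, 0]) cylinder(h = 3174, r = 243);


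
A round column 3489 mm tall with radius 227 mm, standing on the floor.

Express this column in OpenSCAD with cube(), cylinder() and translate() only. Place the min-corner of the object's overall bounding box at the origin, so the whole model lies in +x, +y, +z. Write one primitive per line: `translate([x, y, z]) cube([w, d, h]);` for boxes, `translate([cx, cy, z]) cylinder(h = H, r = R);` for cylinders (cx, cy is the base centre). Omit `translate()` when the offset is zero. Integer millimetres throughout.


translate([227, 227, 0]) cylinder(h = 3489, r = 227);


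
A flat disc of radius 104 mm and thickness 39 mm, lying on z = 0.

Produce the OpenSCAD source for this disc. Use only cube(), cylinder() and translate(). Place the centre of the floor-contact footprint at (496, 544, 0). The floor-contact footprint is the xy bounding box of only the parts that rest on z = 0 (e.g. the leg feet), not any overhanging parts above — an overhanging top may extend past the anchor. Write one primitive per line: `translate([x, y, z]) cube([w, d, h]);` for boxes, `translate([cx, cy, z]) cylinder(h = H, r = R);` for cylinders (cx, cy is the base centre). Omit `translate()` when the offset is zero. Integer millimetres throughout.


translate([496, 544, 0]) cylinder(h = 39, r = 104);


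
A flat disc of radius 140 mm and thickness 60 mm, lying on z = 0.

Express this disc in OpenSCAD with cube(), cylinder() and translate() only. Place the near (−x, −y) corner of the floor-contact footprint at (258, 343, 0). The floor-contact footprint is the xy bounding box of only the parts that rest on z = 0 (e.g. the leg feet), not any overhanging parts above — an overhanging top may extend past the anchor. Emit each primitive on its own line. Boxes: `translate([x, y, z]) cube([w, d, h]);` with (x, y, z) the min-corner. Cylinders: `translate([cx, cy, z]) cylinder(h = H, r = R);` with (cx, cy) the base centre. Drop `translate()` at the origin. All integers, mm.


translate([398, 483, 0]) cylinder(h = 60, r = 140);


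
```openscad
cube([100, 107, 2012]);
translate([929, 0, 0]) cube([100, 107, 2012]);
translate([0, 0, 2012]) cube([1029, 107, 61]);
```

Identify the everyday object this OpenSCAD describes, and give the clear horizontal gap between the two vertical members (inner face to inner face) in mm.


A door frame. The clear opening width is 829 mm.

Two 2012 mm tall posts with a header on top — a door frame. The left jamb is 100 mm wide at x = 0; the right jamb starts at x = 929. The clear opening is 929 − 100 = 829 mm.


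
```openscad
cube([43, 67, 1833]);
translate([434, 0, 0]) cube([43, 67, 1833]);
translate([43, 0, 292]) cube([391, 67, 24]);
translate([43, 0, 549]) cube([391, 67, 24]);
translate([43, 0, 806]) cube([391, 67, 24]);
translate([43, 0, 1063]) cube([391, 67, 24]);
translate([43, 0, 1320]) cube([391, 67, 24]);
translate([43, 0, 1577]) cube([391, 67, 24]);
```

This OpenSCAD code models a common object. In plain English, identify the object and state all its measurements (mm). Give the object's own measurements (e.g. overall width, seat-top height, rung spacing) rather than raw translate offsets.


A straight ladder. Two 43×67 mm vertical rails, 1833 mm tall, stand 477 mm apart (outside-to-outside) with their front faces coplanar on the −y side. 6 rungs, each 67 mm deep and 24 mm tall, span between the inner faces of the rails, front faces flush with the rails. The lowest rung's underside is at z = 292 mm and rungs are spaced 257 mm apart (underside to underside).


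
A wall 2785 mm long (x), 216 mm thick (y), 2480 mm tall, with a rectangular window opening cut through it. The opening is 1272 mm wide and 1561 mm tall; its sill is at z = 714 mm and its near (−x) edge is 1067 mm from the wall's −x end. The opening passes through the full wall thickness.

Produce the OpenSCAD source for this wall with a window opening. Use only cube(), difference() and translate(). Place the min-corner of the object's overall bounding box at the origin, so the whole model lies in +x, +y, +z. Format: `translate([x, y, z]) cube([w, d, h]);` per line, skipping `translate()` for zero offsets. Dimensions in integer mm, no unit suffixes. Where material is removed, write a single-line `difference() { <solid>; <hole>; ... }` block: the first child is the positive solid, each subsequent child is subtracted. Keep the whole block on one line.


difference() { cube([2785, 216, 2480]); translate([1067, 0, 714]) cube([1272, 216, 1561]); }


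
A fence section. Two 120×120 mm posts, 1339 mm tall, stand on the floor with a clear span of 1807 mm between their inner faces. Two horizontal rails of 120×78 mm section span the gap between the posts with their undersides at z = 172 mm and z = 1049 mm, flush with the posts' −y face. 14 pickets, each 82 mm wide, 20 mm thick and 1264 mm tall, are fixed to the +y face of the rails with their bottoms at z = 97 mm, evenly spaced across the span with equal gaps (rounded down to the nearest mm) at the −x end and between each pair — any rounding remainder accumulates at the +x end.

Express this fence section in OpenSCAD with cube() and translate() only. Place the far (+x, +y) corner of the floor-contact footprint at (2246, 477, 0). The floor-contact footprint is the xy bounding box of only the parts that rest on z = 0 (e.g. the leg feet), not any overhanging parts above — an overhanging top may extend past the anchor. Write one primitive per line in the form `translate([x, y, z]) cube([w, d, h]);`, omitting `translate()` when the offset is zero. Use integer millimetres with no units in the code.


translate([199, 357, 0]) cube([120, 120, 1339]);
translate([2126, 357, 0]) cube([120, 120, 1339]);
translate([319, 357, 172]) cube([1807, 120, 78]);
translate([319, 357, 1049]) cube([1807, 120, 78]);
translate([362, 477, 97]) cube([82, 20, 1264]);
translate([487, 477, 97]) cube([82, 20, 1264]);
translate([612, 477, 97]) cube([82, 20, 1264]);
translate([737, 477, 97]) cube([82, 20, 1264]);
translate([862, 477, 97]) cube([82, 20, 1264]);
translate([987, 477, 97]) cube([82, 20, 1264]);
translate([1112, 477, 97]) cube([82, 20, 1264]);
translate([1237, 477, 97]) cube([82, 20, 1264]);
translate([1362, 477, 97]) cube([82, 20, 1264]);
translate([1487, 477, 97]) cube([82, 20, 1264]);
translate([1612, 477, 97]) cube([82, 20, 1264]);
translate([1737, 477, 97]) cube([82, 20, 1264]);
translate([1862, 477, 97]) cube([82, 20, 1264]);
translate([1987, 477, 97]) cube([82, 20, 1264]);


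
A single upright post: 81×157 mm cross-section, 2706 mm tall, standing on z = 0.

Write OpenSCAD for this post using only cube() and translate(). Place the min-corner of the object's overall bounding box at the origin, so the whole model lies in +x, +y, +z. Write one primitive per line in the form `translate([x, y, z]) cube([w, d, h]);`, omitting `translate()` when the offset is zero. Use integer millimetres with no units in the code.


cube([81, 157, 2706]);


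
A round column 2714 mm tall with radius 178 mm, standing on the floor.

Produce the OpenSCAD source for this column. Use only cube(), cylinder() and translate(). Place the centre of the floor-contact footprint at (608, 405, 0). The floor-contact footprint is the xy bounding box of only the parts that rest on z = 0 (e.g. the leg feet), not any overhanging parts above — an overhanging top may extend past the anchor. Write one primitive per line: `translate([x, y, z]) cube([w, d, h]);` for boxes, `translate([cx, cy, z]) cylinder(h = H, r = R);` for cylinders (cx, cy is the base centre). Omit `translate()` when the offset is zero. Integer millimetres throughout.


translate([608, 405, 0]) cylinder(h = 2714, r = 178);


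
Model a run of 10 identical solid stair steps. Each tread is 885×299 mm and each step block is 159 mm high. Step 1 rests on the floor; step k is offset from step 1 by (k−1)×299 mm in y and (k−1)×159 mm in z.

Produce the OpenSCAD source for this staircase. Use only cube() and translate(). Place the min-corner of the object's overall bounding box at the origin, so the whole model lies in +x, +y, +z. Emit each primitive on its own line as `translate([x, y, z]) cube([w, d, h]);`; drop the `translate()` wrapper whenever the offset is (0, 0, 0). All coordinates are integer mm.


cube([885, 299, 159]);
translate([0, 299, 159]) cube([885, 299, 159]);
translate([0, 598, 318]) cube([885, 299, 159]);
translate([0, 897, 477]) cube([885, 299, 159]);
translate([0, 1196, 636]) cube([885, 299, 159]);
translate([0, 1495, 795]) cube([885, 299, 159]);
translate([0, 1794, 954]) cube([885, 299, 159]);
translate([0, 2093, 1113]) cube([885, 299, 159]);
translate([0, 2392, 1272]) cube([885, 299, 159]);
translate([0, 2691, 1431]) cube([885, 299, 159]);


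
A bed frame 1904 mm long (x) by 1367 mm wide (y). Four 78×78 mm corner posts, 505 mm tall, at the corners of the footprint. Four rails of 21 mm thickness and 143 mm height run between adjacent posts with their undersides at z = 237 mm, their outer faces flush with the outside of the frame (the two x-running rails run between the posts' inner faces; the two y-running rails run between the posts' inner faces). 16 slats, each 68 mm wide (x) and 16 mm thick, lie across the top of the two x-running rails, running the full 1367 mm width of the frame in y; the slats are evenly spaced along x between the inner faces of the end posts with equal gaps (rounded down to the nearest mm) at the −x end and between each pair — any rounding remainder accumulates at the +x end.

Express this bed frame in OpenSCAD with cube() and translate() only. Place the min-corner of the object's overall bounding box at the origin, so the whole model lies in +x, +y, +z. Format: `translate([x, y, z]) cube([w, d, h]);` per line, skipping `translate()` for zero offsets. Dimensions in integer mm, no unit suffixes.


cube([78, 78, 505]);
translate([0, 1289, 0]) cube([78, 78, 505]);
translate([1826, 0, 0]) cube([78, 78, 505]);
translate([1826, 1289, 0]) cube([78, 78, 505]);
translate([78, 0, 237]) cube([1748, 21, 143]);
translate([78, 1346, 237]) cube([1748, 21, 143]);
translate([0, 78, 237]) cube([21, 1211, 143]);
translate([1883, 78, 237]) cube([21, 1211, 143]);
translate([116, 0, 380]) cube([68, 1367, 16]);
translate([222, 0, 380]) cube([68, 1367, 16]);
translate([328, 0, 380]) cube([68, 1367, 16]);
translate([434, 0, 380]) cube([68, 1367, 16]);
translate([540, 0, 380]) cube([68, 1367, 16]);
translate([646, 0, 380]) cube([68, 1367, 16]);
translate([752, 0, 380]) cube([68, 1367, 16]);
translate([858, 0, 380]) cube([68, 1367, 16]);
translate([964, 0, 380]) cube([68, 1367, 16]);
translate([1070, 0, 380]) cube([68, 1367, 16]);
translate([1176, 0, 380]) cube([68, 1367, 16]);
translate([1282, 0, 380]) cube([68, 1367, 16]);
translate([1388, 0, 380]) cube([68, 1367, 16]);
translate([1494, 0, 380]) cube([68, 1367, 16]);
translate([1600, 0, 380]) cube([68, 1367, 16]);
translate([1706, 0, 380]) cube([68, 1367, 16]);


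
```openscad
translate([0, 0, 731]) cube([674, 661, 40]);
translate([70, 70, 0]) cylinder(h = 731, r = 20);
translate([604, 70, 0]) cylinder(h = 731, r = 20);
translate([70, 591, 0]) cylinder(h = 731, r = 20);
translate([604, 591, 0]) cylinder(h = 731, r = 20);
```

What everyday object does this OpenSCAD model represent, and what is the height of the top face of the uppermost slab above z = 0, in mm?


A table. The table height is 771 mm.

A 674×661×40 slab sits at z = 731 on four Ø40 mm round legs — a table. The top surface is at 731 + 40 = 771 mm.


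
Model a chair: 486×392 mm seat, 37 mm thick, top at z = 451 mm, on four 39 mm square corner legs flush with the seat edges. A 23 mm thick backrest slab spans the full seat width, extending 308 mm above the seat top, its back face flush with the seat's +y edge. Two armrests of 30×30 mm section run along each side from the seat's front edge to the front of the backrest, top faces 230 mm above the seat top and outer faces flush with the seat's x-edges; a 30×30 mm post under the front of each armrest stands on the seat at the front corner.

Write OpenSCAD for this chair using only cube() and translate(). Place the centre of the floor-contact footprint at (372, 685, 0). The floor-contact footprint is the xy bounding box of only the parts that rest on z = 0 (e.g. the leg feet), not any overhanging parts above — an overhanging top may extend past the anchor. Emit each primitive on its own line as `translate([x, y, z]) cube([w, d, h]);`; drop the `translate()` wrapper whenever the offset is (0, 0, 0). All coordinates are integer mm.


// leg_h = 451 - 37 = 414
// arm post h = 230 - 30 = 200
translate([129, 489, 414]) cube([486, 392, 37]);
translate([129, 489, 0]) cube([39, 39, 414]);
translate([576, 489, 0]) cube([39, 39, 414]);
translate([129, 842, 0]) cube([39, 39, 414]);
translate([576, 842, 0]) cube([39, 39, 414]);
translate([129, 858, 451]) cube([486, 23, 308]);
translate([129, 489, 651]) cube([30, 369, 30]);
translate([585, 489, 651]) cube([30, 369, 30]);
translate([129, 489, 451]) cube([30, 30, 200]);
translate([585, 489, 451]) cube([30, 30, 200]);


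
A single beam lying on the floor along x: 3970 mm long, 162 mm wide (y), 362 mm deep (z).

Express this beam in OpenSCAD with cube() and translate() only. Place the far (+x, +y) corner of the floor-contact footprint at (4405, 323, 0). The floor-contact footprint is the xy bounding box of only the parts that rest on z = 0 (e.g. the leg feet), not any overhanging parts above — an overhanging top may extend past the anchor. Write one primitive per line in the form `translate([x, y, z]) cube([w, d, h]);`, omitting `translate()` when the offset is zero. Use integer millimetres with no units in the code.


translate([435, 161, 0]) cube([3970, 162, 362]);


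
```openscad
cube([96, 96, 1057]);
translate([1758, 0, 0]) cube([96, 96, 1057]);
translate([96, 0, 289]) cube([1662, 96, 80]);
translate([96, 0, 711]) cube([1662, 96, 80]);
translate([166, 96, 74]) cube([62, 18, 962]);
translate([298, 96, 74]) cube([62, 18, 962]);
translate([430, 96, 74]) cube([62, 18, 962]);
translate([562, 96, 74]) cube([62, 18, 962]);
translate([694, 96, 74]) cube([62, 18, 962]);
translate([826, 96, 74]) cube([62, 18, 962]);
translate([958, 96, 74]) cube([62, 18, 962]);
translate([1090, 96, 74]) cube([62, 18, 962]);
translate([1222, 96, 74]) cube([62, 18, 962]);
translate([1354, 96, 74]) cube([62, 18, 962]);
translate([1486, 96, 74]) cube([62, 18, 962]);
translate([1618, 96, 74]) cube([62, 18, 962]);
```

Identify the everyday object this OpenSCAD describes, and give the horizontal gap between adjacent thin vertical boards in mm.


A fence section. The picket gap is 70 mm.

Two posts, two rails, 12 pickets — a fence section. Span 1662 mm holds 12 pickets of 62 mm with 13 equal gaps: ⌊(1662 − 12·62) / 13⌋ = 70 mm.


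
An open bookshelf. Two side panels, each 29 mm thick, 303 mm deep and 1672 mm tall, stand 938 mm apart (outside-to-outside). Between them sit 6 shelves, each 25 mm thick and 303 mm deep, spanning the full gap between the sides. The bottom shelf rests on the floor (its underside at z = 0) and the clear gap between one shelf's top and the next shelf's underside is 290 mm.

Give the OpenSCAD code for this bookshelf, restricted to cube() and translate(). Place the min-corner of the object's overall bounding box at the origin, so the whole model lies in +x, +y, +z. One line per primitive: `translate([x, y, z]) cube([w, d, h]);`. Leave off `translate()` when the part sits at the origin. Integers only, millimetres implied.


cube([29, 303, 1672]);
translate([909, 0, 0]) cube([29, 303, 1672]);
translate([29, 0, 0]) cube([880, 303, 25]);
translate([29, 0, 315]) cube([880, 303, 25]);
translate([29, 0, 630]) cube([880, 303, 25]);
translate([29, 0, 945]) cube([880, 303, 25]);
translate([29, 0, 1260]) cube([880, 303, 25]);
translate([29, 0, 1575]) cube([880, 303, 25]);


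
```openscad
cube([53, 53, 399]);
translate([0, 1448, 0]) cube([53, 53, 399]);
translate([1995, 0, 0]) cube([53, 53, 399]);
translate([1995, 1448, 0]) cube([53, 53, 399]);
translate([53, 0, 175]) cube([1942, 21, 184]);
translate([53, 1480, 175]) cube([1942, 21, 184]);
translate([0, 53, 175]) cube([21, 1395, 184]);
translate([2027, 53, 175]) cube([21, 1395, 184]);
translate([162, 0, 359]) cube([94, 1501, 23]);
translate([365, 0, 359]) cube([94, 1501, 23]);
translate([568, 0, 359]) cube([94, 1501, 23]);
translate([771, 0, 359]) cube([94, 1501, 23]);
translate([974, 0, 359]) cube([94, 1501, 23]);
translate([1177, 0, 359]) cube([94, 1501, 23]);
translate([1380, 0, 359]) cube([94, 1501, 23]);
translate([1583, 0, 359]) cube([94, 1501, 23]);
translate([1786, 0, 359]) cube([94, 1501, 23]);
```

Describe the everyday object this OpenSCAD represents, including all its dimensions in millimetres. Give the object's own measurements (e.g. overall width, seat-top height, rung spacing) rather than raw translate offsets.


A bed frame 2048 mm long (x) by 1501 mm wide (y). Four 53×53 mm corner posts, 399 mm tall, at the corners of the footprint. Four rails of 21 mm thickness and 184 mm height run between adjacent posts with their undersides at z = 175 mm, their outer faces flush with the outside of the frame (the two x-running rails run between the posts' inner faces; the two y-running rails run between the posts' inner faces). 9 slats, each 94 mm wide (x) and 23 mm thick, lie across the top of the two x-running rails, running the full 1501 mm width of the frame in y; along x they sit between the end posts with a 109 mm gap after the −x posts and between neighbouring slats, leaving 115 mm before the +x posts.


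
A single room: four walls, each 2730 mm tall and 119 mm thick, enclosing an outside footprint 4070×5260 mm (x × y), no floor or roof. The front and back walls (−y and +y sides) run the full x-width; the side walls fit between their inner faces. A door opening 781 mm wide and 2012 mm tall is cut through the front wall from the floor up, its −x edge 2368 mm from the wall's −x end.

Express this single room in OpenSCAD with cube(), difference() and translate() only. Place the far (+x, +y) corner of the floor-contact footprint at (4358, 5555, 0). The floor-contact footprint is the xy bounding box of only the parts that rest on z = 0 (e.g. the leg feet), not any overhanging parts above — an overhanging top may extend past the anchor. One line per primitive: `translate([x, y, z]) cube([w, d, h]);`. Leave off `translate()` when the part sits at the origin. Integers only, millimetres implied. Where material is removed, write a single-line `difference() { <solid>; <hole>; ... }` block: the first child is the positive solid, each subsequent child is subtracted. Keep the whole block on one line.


difference() { translate([288, 295, 0]) cube([4070, 119, 2730]); translate([2656, 295, 0]) cube([781, 119, 2012]); }
translate([288, 5436, 0]) cube([4070, 119, 2730]);
translate([288, 414, 0]) cube([119, 5022, 2730]);
translate([4239, 414, 0]) cube([119, 5022, 2730]);


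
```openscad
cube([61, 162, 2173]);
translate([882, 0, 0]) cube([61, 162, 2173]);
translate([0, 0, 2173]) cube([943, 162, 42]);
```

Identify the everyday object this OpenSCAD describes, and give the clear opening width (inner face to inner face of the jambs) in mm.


A door frame. The clear opening width is 821 mm.

Two 2173 mm tall posts with a header on top — a door frame. The left jamb is 61 mm wide at x = 0; the right jamb starts at x = 882. The clear opening is 882 − 61 = 821 mm.


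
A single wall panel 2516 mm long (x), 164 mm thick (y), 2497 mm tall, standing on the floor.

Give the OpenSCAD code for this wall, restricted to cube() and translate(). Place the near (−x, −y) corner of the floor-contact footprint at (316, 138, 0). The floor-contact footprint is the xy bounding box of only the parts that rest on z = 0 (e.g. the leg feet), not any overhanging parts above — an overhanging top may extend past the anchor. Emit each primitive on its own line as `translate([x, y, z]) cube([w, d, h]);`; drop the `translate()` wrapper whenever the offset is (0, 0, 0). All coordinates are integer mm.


translate([316, 138, 0]) cube([2516, 164, 2497]);


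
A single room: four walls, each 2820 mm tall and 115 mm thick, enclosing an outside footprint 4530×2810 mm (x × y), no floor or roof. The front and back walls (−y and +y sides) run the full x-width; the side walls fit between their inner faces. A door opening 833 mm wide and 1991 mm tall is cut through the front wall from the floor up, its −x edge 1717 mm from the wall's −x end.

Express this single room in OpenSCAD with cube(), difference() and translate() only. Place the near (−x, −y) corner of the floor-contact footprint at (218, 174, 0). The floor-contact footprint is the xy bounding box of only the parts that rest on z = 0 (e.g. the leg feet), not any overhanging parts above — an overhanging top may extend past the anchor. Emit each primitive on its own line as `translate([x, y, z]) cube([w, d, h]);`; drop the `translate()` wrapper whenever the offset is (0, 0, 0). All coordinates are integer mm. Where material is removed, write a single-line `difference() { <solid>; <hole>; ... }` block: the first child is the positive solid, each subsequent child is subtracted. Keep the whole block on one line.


difference() { translate([218, 174, 0]) cube([4530, 115, 2820]); translate([1935, 174, 0]) cube([833, 115, 1991]); }
translate([218, 2869, 0]) cube([4530, 115, 2820]);
translate([218, 289, 0]) cube([115, 2580, 2820]);
translate([4633, 289, 0]) cube([115, 2580, 2820]);


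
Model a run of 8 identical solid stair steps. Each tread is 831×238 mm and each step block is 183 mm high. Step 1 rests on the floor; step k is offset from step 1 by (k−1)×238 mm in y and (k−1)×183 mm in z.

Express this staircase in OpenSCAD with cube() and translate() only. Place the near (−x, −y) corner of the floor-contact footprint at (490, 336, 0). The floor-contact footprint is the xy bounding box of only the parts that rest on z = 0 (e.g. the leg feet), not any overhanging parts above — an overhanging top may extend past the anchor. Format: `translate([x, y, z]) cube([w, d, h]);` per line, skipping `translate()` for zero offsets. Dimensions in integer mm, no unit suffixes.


translate([490, 336, 0]) cube([831, 238, 183]);
translate([490, 574, 183]) cube([831, 238, 183]);
translate([490, 812, 366]) cube([831, 238, 183]);
translate([490, 1050, 549]) cube([831, 238, 183]);
translate([490, 1288, 732]) cube([831, 238, 183]);
translate([490, 1526, 915]) cube([831, 238, 183]);
translate([490, 1764, 1098]) cube([831, 238, 183]);
translate([490, 2002, 1281]) cube([831, 238, 183]);


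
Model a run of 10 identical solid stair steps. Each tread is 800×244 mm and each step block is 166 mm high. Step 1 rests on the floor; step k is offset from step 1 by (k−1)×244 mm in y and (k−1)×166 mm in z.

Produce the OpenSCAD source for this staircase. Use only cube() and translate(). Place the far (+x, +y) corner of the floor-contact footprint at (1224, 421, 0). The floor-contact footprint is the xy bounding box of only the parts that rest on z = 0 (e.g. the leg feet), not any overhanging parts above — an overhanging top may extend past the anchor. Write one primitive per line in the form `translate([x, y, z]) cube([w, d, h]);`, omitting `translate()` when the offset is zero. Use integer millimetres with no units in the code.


translate([424, 177, 0]) cube([800, 244, 166]);
translate([424, 421, 166]) cube([800, 244, 166]);
translate([424, 665, 332]) cube([800, 244, 166]);
translate([424, 909, 498]) cube([800, 244, 166]);
translate([424, 1153, 664]) cube([800, 244, 166]);
translate([424, 1397, 830]) cube([800, 244, 166]);
translate([424, 1641, 996]) cube([800, 244, 166]);
translate([424, 1885, 1162]) cube([800, 244, 166]);
translate([424, 2129, 1328]) cube([800, 244, 166]);
translate([424, 2373, 1494]) cube([800, 244, 166]);


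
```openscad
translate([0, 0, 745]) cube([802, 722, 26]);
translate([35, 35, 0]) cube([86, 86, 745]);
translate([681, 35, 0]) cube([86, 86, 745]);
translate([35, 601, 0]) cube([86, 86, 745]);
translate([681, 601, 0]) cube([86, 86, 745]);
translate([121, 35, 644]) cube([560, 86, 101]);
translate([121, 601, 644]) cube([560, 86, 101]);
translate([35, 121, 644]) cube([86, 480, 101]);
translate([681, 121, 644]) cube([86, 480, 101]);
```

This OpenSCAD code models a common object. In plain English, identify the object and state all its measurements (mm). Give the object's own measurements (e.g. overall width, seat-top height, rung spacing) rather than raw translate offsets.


A table: top 802 mm (x) × 722 mm (y), 26 mm thick, upper face at z = 771 mm, on four 86×86 mm square legs, each inset 35 mm from the nearest pair of top edges from z = 0 to the bottom of the top. Four apron rails, 86 mm thick and 101 mm tall, run between adjacent legs with their top edges flush with the underside of the top and their outer faces flush with the legs' outer faces.


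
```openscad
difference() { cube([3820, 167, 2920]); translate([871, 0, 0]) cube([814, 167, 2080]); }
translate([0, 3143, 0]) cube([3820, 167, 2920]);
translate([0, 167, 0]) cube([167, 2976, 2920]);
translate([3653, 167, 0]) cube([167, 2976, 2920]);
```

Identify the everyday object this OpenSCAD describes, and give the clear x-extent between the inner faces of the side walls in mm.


A single room. The interior width is 3486 mm.

Four walls enclosing a rectangle with a door in the front wall — a room. Outside width 3820 minus two 167 mm walls gives 3486 mm.


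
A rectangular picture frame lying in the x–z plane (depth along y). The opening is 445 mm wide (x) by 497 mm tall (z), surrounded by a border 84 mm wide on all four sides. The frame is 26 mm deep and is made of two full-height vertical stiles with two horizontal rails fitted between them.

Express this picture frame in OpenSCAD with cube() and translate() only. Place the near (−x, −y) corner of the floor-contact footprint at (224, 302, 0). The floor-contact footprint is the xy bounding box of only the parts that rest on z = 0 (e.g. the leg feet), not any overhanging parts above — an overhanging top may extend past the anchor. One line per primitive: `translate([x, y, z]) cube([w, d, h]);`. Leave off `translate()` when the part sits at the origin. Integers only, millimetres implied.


translate([224, 302, 0]) cube([84, 26, 665]);
translate([753, 302, 0]) cube([84, 26, 665]);
translate([308, 302, 0]) cube([445, 26, 84]);
translate([308, 302, 581]) cube([445, 26, 84]);


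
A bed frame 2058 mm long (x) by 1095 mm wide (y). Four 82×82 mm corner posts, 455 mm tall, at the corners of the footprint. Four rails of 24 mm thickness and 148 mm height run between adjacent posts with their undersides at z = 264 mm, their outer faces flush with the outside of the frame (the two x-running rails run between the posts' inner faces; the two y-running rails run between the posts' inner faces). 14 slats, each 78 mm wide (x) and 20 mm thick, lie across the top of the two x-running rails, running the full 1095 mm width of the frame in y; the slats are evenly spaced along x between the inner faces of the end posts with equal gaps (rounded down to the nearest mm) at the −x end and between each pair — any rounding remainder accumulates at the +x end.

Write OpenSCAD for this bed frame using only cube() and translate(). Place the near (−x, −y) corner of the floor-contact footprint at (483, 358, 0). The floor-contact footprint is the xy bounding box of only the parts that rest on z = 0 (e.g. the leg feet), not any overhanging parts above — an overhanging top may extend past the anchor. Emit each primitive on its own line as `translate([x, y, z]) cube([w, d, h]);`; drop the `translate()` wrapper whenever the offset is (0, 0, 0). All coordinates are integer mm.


translate([483, 358, 0]) cube([82, 82, 455]);
translate([483, 1371, 0]) cube([82, 82, 455]);
translate([2459, 358, 0]) cube([82, 82, 455]);
translate([2459, 1371, 0]) cube([82, 82, 455]);
translate([565, 358, 264]) cube([1894, 24, 148]);
translate([565, 1429, 264]) cube([1894, 24, 148]);
translate([483, 440, 264]) cube([24, 931, 148]);
translate([2517, 440, 264]) cube([24, 931, 148]);
translate([618, 358, 412]) cube([78, 1095, 20]);
translate([749, 358, 412]) cube([78, 1095, 20]);
translate([880, 358, 412]) cube([78, 1095, 20]);
translate([1011, 358, 412]) cube([78, 1095, 20]);
translate([1142, 358, 412]) cube([78, 1095, 20]);
translate([1273, 358, 412]) cube([78, 1095, 20]);
translate([1404, 358, 412]) cube([78, 1095, 20]);
translate([1535, 358, 412]) cube([78, 1095, 20]);
translate([1666, 358, 412]) cube([78, 1095, 20]);
translate([1797, 358, 412]) cube([78, 1095, 20]);
translate([1928, 358, 412]) cube([78, 1095, 20]);
translate([2059, 358, 412]) cube([78, 1095, 20]);
translate([2190, 358, 412]) cube([78, 1095, 20]);
translate([2321, 358, 412]) cube([78, 1095, 20]);


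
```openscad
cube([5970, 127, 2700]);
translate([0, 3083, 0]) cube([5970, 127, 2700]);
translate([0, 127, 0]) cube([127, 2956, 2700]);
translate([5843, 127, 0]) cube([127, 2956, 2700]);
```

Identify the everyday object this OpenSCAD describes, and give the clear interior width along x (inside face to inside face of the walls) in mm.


A house (or room) frame. The interior width is 5716 mm.

Four 2700 mm walls enclosing a rectangle with no floor or roof — a room or house frame. Outside width is 5970 mm and wall thickness is 127 mm, so the interior width is 5970 − 2 × 127 = 5716 mm.


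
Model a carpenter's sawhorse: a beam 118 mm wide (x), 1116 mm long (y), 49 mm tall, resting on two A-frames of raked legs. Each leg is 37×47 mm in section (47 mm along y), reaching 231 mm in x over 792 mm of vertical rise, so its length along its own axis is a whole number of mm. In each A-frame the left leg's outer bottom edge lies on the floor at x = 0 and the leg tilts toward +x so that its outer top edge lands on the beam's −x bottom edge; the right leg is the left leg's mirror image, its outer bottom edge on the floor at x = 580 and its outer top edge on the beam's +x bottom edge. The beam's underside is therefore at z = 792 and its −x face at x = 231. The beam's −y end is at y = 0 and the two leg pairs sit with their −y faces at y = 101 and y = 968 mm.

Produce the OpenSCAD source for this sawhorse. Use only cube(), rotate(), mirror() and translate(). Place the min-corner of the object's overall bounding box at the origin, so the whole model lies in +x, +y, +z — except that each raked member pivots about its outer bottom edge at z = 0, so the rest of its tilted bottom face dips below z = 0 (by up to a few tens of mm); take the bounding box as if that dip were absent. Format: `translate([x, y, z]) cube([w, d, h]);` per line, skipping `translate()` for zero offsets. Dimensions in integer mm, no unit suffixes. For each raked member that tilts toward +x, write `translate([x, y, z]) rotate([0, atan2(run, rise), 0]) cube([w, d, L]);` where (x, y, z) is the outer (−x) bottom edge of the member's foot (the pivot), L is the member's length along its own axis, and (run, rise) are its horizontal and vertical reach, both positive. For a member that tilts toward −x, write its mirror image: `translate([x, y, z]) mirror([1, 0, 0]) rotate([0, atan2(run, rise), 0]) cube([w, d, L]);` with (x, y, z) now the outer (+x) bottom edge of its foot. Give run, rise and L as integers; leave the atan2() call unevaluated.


// leg length = √(231² + 792²) = 825
// right-leg outer foot x = 2·231 + 118 = 580
// beam min-corner = (231, 0, 792)
translate([231, 0, 792]) cube([118, 1116, 49]);
translate([0, 101, 0]) rotate([0, atan2(231, 792), 0]) cube([37, 47, 825]);
translate([580, 101, 0]) mirror([1, 0, 0]) rotate([0, atan2(231, 792), 0]) cube([37, 47, 825]);
translate([0, 968, 0]) rotate([0, atan2(231, 792), 0]) cube([37, 47, 825]);
translate([580, 968, 0]) mirror([1, 0, 0]) rotate([0, atan2(231, 792), 0]) cube([37, 47, 825]);


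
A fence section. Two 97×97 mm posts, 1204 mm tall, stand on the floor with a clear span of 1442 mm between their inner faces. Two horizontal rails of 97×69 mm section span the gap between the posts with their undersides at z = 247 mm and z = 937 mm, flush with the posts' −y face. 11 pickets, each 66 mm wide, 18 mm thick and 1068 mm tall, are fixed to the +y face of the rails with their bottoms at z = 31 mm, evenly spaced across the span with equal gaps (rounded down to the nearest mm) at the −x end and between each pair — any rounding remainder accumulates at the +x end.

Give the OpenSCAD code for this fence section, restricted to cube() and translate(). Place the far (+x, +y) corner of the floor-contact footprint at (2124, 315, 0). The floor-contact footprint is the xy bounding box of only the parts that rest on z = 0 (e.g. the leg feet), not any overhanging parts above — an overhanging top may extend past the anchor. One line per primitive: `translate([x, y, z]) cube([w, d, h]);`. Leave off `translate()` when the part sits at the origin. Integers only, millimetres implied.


translate([488, 218, 0]) cube([97, 97, 1204]);
translate([2027, 218, 0]) cube([97, 97, 1204]);
translate([585, 218, 247]) cube([1442, 97, 69]);
translate([585, 218, 937]) cube([1442, 97, 69]);
translate([644, 315, 31]) cube([66, 18, 1068]);
translate([769, 315, 31]) cube([66, 18, 1068]);
translate([894, 315, 31]) cube([66, 18, 1068]);
translate([1019, 315, 31]) cube([66, 18, 1068]);
translate([1144, 315, 31]) cube([66, 18, 1068]);
translate([1269, 315, 31]) cube([66, 18, 1068]);
translate([1394, 315, 31]) cube([66, 18, 1068]);
translate([1519, 315, 31]) cube([66, 18, 1068]);
translate([1644, 315, 31]) cube([66, 18, 1068]);
translate([1769, 315, 31]) cube([66, 18, 1068]);
translate([1894, 315, 31]) cube([66, 18, 1068]);
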